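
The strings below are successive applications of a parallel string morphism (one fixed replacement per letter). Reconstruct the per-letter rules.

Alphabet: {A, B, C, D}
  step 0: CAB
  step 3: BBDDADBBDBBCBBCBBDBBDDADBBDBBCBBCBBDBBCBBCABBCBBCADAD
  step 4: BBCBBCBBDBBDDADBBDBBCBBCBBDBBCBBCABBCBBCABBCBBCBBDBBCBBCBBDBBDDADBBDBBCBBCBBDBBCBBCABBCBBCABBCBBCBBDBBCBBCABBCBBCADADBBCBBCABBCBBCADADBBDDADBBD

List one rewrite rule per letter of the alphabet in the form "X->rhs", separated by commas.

  step 3 ⇒ step 4: BBDDADBBDBBCBBCBBDBBDDADBBDBBCBBCBBDBBCBBCABBCBBCADAD ⇒ BBC·BBC·BBD·BBD·DAD·BBD·BBC·BBC·BBD·BBC·BBC·A·BBC·BBC·A·BBC·BBC·BBD·BBC·BBC·BBD·BBD·DAD·BBD·BBC·BBC·BBD·BBC·BBC·A·BBC·BBC·A·BBC·BBC·BBD·BBC·BBC·A·BBC·BBC·A·DAD·BBC·BBC·A·BBC·BBC·A·DAD·BBD·DAD·BBD
    A ↦ DAD
    B ↦ BBC
    C ↦ A
    D ↦ BBD

A->DAD, B->BBC, C->A, D->BBD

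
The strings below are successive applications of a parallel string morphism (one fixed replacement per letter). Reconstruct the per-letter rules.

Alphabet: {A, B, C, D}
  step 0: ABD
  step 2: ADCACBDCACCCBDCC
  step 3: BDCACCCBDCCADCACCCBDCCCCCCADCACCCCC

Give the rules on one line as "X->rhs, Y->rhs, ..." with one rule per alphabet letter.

A->BD, B->AD, C->CC, D->CAC

  step 2 ⇒ step 3: ADCACBDCACCCBDCC ⇒ BD·CAC·CC·BD·CC·AD·CAC·CC·BD·CC·CC·CC·AD·CAC·CC·CC
    A ↦ BD
    B ↦ AD
    C ↦ CC
    D ↦ CAC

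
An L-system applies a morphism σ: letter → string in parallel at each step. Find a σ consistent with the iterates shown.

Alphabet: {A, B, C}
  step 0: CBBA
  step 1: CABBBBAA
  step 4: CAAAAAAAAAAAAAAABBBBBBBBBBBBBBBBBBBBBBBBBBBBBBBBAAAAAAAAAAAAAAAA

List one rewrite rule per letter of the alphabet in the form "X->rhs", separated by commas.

A->AA, B->BB, C->CA

  step 0 ⇒ step 1: CBBA ⇒ CA·BB·BB·AA
    A ↦ AA
    B ↦ BB
    C ↦ CA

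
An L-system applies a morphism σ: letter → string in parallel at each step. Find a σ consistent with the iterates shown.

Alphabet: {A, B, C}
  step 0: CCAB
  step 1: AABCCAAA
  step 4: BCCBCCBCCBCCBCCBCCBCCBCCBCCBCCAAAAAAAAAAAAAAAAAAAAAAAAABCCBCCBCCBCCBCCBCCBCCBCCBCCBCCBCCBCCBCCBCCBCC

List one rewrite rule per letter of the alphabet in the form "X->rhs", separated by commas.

  step 0 ⇒ step 1: CCAB ⇒ A·A·BCC·AAA
    A ↦ BCC
    B ↦ AAA
    C ↦ A

A->BCC, B->AAA, C->A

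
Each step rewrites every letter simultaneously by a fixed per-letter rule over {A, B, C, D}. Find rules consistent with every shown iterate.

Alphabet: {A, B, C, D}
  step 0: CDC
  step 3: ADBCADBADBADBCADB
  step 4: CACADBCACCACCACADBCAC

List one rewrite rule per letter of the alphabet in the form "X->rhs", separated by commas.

  step 3 ⇒ step 4: ADBCADBADBADBCADB ⇒ C·A·C·ADB·C·A·C·C·A·C·C·A·C·ADB·C·A·C
    A ↦ C
    B ↦ C
    C ↦ ADB
    D ↦ A

A->C, B->C, C->ADB, D->A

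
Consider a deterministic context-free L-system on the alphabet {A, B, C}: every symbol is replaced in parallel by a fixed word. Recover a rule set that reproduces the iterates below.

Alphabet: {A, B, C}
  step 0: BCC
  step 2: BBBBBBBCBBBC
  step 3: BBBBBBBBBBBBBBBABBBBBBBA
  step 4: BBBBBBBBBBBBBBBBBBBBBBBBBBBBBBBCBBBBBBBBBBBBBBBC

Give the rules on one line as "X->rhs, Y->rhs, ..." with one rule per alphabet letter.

A->BC, B->BB, C->BA

  step 3 ⇒ step 4: BBBBBBBBBBBBBBBABBBBBBBA ⇒ BB·BB·BB·BB·BB·BB·BB·BB·BB·BB·BB·BB·BB·BB·BB·BC·BB·BB·BB·BB·BB·BB·BB·BC
    A ↦ BC
    B ↦ BB
  step 2 ⇒ step 3: BBBBBBBCBBBC ⇒ BB·BB·BB·BB·BB·BB·BB·BA·BB·BB·BB·BA
    C ↦ BA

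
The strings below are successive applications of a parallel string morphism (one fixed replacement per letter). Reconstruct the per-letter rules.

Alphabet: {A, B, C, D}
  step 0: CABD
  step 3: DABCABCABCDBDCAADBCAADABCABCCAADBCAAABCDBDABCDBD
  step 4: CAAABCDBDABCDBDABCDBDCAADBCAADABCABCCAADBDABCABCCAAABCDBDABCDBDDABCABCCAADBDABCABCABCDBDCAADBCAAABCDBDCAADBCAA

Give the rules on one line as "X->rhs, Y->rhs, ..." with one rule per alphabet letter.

A->ABC, B->DB, C->D, D->CAA

  step 3 ⇒ step 4: DABCABCABCDBDCAADBCAADABCABCCAADBCAAABCDBDABCDBD ⇒ CAA·ABC·DB·D·ABC·DB·D·ABC·DB·D·CAA·DB·CAA·D·ABC·ABC·CAA·DB·D·ABC·ABC·CAA·ABC·DB·D·ABC·DB·D·D·ABC·ABC·CAA·DB·D·ABC·ABC·ABC·DB·D·CAA·DB·CAA·ABC·DB·D·CAA·DB·CAA
    A ↦ ABC
    B ↦ DB
    C ↦ D
    D ↦ CAA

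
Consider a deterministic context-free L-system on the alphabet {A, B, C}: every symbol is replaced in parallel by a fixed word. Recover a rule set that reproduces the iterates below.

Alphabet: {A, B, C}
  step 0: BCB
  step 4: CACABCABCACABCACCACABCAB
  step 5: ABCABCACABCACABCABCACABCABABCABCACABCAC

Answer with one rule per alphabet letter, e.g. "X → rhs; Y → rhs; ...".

  step 4 ⇒ step 5: CACABCABCACABCACCACABCAB ⇒ AB·C·AB·C·AC·AB·C·AC·AB·C·AB·C·AC·AB·C·AB·AB·C·AB·C·AC·AB·C·AC
    A ↦ C
    B ↦ AC
    C ↦ AB

A->C, B->AC, C->AB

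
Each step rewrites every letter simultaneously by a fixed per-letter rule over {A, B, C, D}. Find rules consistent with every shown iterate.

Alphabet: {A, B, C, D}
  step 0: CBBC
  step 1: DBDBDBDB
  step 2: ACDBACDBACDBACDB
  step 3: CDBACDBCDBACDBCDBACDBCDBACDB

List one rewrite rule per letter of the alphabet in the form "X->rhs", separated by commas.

  step 2 ⇒ step 3: ACDBACDBACDBACDB ⇒ C·DB·AC·DB·C·DB·AC·DB·C·DB·AC·DB·C·DB·AC·DB
    A ↦ C
    B ↦ DB
    C ↦ DB
    D ↦ AC

A->C, B->DB, C->DB, D->AC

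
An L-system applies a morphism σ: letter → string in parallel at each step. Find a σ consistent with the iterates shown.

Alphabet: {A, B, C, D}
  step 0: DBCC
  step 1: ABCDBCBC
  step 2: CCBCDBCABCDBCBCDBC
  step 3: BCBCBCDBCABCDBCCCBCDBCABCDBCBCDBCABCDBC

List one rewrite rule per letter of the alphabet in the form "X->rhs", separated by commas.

A->CC, B->BCD, C->BC, D->A

  step 2 ⇒ step 3: CCBCDBCABCDBCBCDBC ⇒ BC·BC·BCD·BC·A·BCD·BC·CC·BCD·BC·A·BCD·BC·BCD·BC·A·BCD·BC
    A ↦ CC
    B ↦ BCD
    C ↦ BC
    D ↦ A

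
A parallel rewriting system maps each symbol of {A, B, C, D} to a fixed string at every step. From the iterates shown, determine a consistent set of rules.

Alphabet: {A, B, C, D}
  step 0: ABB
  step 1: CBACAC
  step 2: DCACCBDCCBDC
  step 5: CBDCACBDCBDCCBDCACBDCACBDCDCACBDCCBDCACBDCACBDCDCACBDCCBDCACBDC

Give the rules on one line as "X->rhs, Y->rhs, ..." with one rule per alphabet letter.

A->CB, B->AC, C->DC, D->B

  step 1 ⇒ step 2: CBACAC ⇒ DC·AC·CB·DC·CB·DC
    A ↦ CB
    B ↦ AC
    C ↦ DC
    D ↦ B  (constrained at step 2)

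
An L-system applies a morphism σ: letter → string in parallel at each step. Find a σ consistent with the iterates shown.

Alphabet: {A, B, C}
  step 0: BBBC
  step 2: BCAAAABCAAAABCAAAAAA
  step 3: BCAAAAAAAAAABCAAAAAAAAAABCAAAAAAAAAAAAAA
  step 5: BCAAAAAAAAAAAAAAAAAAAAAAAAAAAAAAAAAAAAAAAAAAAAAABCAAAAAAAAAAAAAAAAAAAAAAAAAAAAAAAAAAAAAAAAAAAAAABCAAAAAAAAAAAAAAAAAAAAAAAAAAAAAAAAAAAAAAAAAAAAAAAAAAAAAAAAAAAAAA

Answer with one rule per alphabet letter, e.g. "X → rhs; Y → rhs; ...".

  step 2 ⇒ step 3: BCAAAABCAAAABCAAAAAA ⇒ BCA·A·AA·AA·AA·AA·BCA·A·AA·AA·AA·AA·BCA·A·AA·AA·AA·AA·AA·AA
    A ↦ AA
    B ↦ BCA
    C ↦ A

A->AA, B->BCA, C->A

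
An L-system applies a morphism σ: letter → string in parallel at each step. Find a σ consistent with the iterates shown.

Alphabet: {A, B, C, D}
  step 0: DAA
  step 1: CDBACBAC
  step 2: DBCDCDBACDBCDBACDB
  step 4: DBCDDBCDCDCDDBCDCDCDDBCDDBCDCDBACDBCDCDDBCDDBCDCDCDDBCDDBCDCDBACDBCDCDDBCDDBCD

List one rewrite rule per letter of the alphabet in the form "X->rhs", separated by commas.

  step 1 ⇒ step 2: CDBACBAC ⇒ DB·CD·CD·BAC·DB·CD·BAC·DB
    A ↦ BAC
    B ↦ CD
    C ↦ DB
    D ↦ CD

A->BAC, B->CD, C->DB, D->CD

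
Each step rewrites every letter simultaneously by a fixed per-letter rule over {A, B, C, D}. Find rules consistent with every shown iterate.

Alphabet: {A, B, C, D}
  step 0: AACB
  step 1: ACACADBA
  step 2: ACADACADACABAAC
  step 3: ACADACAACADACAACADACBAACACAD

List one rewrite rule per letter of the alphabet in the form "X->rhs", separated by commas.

A->AC, B->BA, C->AD, D->A

  step 2 ⇒ step 3: ACADACADACABAAC ⇒ AC·AD·AC·A·AC·AD·AC·A·AC·AD·AC·BA·AC·AC·AD
    A ↦ AC
    B ↦ BA
    C ↦ AD
    D ↦ A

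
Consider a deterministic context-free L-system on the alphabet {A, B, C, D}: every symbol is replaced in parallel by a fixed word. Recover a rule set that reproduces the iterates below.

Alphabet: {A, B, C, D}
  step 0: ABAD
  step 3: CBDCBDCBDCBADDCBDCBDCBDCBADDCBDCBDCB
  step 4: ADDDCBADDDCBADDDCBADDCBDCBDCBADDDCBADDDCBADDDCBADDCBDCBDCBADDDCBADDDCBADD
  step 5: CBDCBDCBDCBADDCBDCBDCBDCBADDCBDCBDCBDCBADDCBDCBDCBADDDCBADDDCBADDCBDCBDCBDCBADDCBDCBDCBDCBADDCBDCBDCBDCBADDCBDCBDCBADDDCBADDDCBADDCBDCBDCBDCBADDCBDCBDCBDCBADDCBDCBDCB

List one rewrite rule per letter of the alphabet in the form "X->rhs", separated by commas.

A->CB, B->D, C->AD, D->DCB

  step 4 ⇒ step 5: ADDDCBADDDCBADDDCBADDCBDCBDCBADDDCBADDDCBADDDCBADDCBDCBDCBADDDCBADDDCBADD ⇒ CB·DCB·DCB·DCB·AD·D·CB·DCB·DCB·DCB·AD·D·CB·DCB·DCB·DCB·AD·D·CB·DCB·DCB·AD·D·DCB·AD·D·DCB·AD·D·CB·DCB·DCB·DCB·AD·D·CB·DCB·DCB·DCB·AD·D·CB·DCB·DCB·DCB·AD·D·CB·DCB·DCB·AD·D·DCB·AD·D·DCB·AD·D·CB·DCB·DCB·DCB·AD·D·CB·DCB·DCB·DCB·AD·D·CB·DCB·DCB
    A ↦ CB
    B ↦ D
    C ↦ AD
    D ↦ DCB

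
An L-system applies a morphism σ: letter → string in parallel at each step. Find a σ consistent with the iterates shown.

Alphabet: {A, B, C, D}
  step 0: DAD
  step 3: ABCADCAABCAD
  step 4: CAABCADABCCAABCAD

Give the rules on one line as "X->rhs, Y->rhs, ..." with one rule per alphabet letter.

  step 3 ⇒ step 4: ABCADCAABCAD ⇒ C·A·AB·C·AD·AB·C·C·A·AB·C·AD
    A ↦ C
    B ↦ A
    C ↦ AB
    D ↦ AD

A->C, B->A, C->AB, D->AD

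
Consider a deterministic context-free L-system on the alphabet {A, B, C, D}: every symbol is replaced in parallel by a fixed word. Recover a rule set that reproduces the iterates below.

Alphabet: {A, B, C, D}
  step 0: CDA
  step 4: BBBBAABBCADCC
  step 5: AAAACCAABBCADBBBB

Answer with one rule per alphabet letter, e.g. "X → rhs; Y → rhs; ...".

A->C, B->A, C->BB, D->AD

  step 4 ⇒ step 5: BBBBAABBCADCC ⇒ A·A·A·A·C·C·A·A·BB·C·AD·BB·BB
    A ↦ C
    B ↦ A
    C ↦ BB
    D ↦ AD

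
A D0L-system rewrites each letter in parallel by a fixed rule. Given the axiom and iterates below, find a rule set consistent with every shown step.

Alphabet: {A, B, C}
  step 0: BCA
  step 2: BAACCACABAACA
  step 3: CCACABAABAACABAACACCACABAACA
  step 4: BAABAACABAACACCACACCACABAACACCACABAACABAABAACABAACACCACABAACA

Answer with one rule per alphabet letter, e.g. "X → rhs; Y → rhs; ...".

A->CA, B->C, C->BAA

  step 3 ⇒ step 4: CCACABAABAACABAACACCACABAACA ⇒ BAA·BAA·CA·BAA·CA·C·CA·CA·C·CA·CA·BAA·CA·C·CA·CA·BAA·CA·BAA·BAA·CA·BAA·CA·C·CA·CA·BAA·CA
    A ↦ CA
    B ↦ C
    C ↦ BAA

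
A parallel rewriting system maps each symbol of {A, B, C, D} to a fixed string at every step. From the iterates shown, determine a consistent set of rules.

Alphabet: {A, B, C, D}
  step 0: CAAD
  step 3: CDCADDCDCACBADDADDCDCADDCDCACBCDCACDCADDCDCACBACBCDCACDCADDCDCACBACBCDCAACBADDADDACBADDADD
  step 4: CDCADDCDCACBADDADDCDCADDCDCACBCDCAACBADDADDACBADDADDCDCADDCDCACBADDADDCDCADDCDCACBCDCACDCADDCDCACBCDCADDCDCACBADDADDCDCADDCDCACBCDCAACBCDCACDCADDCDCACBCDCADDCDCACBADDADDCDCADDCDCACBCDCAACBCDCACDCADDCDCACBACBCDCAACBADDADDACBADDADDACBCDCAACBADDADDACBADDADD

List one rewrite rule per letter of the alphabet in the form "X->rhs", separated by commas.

A->ACB, B->A, C->CDC, D->ADD

  step 3 ⇒ step 4: CDCADDCDCACBADDADDCDCADDCDCACBCDCACDCADDCDCACBACBCDCACDCADDCDCACBACBCDCAACBADDADDACBADDADD ⇒ CDC·ADD·CDC·ACB·ADD·ADD·CDC·ADD·CDC·ACB·CDC·A·ACB·ADD·ADD·ACB·ADD·ADD·CDC·ADD·CDC·ACB·ADD·ADD·CDC·ADD·CDC·ACB·CDC·A·CDC·ADD·CDC·ACB·CDC·ADD·CDC·ACB·ADD·ADD·CDC·ADD·CDC·ACB·CDC·A·ACB·CDC·A·CDC·ADD·CDC·ACB·CDC·ADD·CDC·ACB·ADD·ADD·CDC·ADD·CDC·ACB·CDC·A·ACB·CDC·A·CDC·ADD·CDC·ACB·ACB·CDC·A·ACB·ADD·ADD·ACB·ADD·ADD·ACB·CDC·A·ACB·ADD·ADD·ACB·ADD·ADD
    A ↦ ACB
    B ↦ A
    C ↦ CDC
    D ↦ ADD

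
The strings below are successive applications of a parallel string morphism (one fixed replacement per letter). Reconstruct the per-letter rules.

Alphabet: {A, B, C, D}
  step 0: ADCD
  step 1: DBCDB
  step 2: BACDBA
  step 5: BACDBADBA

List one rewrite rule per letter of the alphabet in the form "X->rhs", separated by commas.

A->D, B->A, C->CD, D->B

  step 1 ⇒ step 2: DBCDB ⇒ B·A·CD·B·A
    B ↦ A
    C ↦ CD
    D ↦ B
  step 0 ⇒ step 1: ADCD ⇒ D·B·CD·B
    A ↦ D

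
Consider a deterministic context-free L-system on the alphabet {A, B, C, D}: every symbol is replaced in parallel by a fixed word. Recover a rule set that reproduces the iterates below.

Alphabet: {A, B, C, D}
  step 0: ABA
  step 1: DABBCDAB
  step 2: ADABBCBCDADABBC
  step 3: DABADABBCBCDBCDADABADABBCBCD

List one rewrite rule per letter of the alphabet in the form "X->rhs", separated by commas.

A->DAB, B->BC, C->D, D->A

  step 2 ⇒ step 3: ADABBCBCDADABBC ⇒ DAB·A·DAB·BC·BC·D·BC·D·A·DAB·A·DAB·BC·BC·D
    A ↦ DAB
    B ↦ BC
    C ↦ D
    D ↦ A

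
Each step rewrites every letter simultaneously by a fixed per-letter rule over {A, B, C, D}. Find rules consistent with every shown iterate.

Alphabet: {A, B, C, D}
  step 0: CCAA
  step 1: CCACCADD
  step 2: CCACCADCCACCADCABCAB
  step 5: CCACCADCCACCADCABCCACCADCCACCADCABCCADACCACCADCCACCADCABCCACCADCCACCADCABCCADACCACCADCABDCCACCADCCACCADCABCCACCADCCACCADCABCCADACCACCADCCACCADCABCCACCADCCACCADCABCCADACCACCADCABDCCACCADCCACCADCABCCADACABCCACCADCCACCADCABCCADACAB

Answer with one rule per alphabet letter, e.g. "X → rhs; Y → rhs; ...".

  step 1 ⇒ step 2: CCACCADD ⇒ CCA·CCA·D·CCA·CCA·D·CAB·CAB
    A ↦ D
    C ↦ CCA
    D ↦ CAB
    B ↦ A  (constrained at step 2)

A->D, B->A, C->CCA, D->CAB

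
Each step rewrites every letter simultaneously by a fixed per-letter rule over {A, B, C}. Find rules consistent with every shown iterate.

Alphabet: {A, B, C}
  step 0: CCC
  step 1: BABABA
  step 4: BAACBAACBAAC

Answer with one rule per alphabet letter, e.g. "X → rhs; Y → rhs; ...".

  step 0 ⇒ step 1: CCC ⇒ BA·BA·BA
    C ↦ BA
    A ↦ C  (constrained at step 1)
    B ↦ A  (constrained at step 1)

A->C, B->A, C->BA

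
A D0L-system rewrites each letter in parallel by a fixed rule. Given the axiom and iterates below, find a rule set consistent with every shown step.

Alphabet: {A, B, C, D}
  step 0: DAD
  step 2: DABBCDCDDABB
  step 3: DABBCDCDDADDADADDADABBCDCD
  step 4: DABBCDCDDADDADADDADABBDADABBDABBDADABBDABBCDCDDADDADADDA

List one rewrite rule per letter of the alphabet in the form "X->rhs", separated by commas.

  step 3 ⇒ step 4: DABBCDCDDADDADADDADABBCDCD ⇒ DA·BB·CD·CD·DAD·DA·DAD·DA·DA·BB·DA·DA·BB·DA·BB·DA·DA·BB·DA·BB·CD·CD·DAD·DA·DAD·DA
    A ↦ BB
    B ↦ CD
    C ↦ DAD
    D ↦ DA

A->BB, B->CD, C->DAD, D->DA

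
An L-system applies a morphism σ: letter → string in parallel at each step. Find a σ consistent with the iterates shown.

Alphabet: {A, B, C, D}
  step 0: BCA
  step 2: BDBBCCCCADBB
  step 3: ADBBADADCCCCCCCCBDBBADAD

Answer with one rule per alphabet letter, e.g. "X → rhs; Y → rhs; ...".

  step 2 ⇒ step 3: BDBBCCCCADBB ⇒ AD·BB·AD·AD·CC·CC·CC·CC·BD·BB·AD·AD
    A ↦ BD
    B ↦ AD
    C ↦ CC
    D ↦ BB

A->BD, B->AD, C->CC, D->BB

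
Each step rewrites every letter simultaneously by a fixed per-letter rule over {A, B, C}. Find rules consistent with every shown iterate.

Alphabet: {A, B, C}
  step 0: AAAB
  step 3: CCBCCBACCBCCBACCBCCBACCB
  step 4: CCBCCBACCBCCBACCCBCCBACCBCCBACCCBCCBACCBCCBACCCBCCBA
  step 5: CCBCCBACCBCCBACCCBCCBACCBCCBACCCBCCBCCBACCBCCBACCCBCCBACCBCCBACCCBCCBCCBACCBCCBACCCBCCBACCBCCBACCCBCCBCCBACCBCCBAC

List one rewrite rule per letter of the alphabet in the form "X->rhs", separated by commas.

  step 4 ⇒ step 5: CCBCCBACCBCCBACCCBCCBACCBCCBACCCBCCBACCBCCBACCCBCCBA ⇒ CCB·CCB·A·CCB·CCB·A·C·CCB·CCB·A·CCB·CCB·A·C·CCB·CCB·CCB·A·CCB·CCB·A·C·CCB·CCB·A·CCB·CCB·A·C·CCB·CCB·CCB·A·CCB·CCB·A·C·CCB·CCB·A·CCB·CCB·A·C·CCB·CCB·CCB·A·CCB·CCB·A·C
    A ↦ C
    B ↦ A
    C ↦ CCB

A->C, B->A, C->CCB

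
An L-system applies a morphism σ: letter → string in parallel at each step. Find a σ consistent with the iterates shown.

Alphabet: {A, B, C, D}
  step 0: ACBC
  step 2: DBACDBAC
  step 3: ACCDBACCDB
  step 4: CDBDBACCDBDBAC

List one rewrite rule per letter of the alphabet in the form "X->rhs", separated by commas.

  step 3 ⇒ step 4: ACCDBACCDB ⇒ C·DB·DB·A·C·C·DB·DB·A·C
    A ↦ C
    B ↦ C
    C ↦ DB
    D ↦ A

A->C, B->C, C->DB, D->A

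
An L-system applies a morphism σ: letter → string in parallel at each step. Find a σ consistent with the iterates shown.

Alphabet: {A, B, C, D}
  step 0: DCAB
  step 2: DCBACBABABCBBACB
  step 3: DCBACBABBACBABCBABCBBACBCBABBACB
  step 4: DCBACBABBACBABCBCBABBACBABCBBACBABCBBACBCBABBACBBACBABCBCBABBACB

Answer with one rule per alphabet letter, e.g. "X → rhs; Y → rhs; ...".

  step 3 ⇒ step 4: DCBACBABBACBABCBABCBBACBCBABBACB ⇒ DC·BA·CB·AB·BA·CB·AB·CB·CB·AB·BA·CB·AB·CB·BA·CB·AB·CB·BA·CB·CB·AB·BA·CB·BA·CB·AB·CB·CB·AB·BA·CB
    A ↦ AB
    B ↦ CB
    C ↦ BA
    D ↦ DC

A->AB, B->CB, C->BA, D->DC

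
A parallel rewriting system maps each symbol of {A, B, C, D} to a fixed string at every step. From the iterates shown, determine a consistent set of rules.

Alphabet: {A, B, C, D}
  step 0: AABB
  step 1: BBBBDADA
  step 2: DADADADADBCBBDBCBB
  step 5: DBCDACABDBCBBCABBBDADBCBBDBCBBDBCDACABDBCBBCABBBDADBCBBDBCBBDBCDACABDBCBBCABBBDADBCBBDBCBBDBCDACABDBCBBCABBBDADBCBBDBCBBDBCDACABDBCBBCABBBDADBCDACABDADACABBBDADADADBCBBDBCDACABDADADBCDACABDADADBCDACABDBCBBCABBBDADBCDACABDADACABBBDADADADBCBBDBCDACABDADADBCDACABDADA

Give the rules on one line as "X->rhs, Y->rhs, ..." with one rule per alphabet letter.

  step 1 ⇒ step 2: BBBBDADA ⇒ DA·DA·DA·DA·DBC·BB·DBC·BB
    A ↦ BB
    B ↦ DA
    D ↦ DBC
    C ↦ CAB  (constrained at step 2)

A->BB, B->DA, C->CAB, D->DBC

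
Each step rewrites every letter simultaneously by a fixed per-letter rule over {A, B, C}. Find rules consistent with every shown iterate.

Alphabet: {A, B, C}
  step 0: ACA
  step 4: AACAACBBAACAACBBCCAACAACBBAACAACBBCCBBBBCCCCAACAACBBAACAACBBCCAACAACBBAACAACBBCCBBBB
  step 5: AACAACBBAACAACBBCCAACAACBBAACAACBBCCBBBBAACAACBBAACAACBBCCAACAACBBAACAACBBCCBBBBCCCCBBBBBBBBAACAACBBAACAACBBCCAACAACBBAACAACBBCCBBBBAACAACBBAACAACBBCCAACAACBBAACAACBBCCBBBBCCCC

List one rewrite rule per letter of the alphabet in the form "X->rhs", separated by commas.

  step 4 ⇒ step 5: AACAACBBAACAACBBCCAACAACBBAACAACBBCCBBBBCCCCAACAACBBAACAACBBCCAACAACBBAACAACBBCCBBBB ⇒ AAC·AAC·BB·AAC·AAC·BB·C·C·AAC·AAC·BB·AAC·AAC·BB·C·C·BB·BB·AAC·AAC·BB·AAC·AAC·BB·C·C·AAC·AAC·BB·AAC·AAC·BB·C·C·BB·BB·C·C·C·C·BB·BB·BB·BB·AAC·AAC·BB·AAC·AAC·BB·C·C·AAC·AAC·BB·AAC·AAC·BB·C·C·BB·BB·AAC·AAC·BB·AAC·AAC·BB·C·C·AAC·AAC·BB·AAC·AAC·BB·C·C·BB·BB·C·C·C·C
    A ↦ AAC
    B ↦ C
    C ↦ BB

A->AAC, B->C, C->BB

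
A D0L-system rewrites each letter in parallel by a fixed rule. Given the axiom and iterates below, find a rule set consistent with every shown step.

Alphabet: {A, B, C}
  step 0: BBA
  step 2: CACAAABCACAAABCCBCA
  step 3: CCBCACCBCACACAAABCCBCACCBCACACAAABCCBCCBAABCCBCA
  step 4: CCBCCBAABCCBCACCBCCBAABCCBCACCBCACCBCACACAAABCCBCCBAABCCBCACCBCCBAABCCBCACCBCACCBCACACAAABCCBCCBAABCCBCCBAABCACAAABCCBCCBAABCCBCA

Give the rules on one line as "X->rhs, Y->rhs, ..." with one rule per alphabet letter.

  step 3 ⇒ step 4: CCBCACCBCACACAAABCCBCACCBCACACAAABCCBCCBAABCCBCA ⇒ CCB·CCB·AAB·CCB·CA·CCB·CCB·AAB·CCB·CA·CCB·CA·CCB·CA·CA·CA·AAB·CCB·CCB·AAB·CCB·CA·CCB·CCB·AAB·CCB·CA·CCB·CA·CCB·CA·CA·CA·AAB·CCB·CCB·AAB·CCB·CCB·AAB·CA·CA·AAB·CCB·CCB·AAB·CCB·CA
    A ↦ CA
    B ↦ AAB
    C ↦ CCB

A->CA, B->AAB, C->CCB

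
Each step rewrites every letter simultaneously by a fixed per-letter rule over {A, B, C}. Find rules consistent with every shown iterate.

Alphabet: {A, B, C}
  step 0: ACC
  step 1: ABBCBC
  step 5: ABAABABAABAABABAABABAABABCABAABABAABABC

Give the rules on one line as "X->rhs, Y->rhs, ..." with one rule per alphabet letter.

A->AB, B->A, C->BC

  step 0 ⇒ step 1: ACC ⇒ AB·BC·BC
    A ↦ AB
    C ↦ BC
    B ↦ A  (constrained at step 1)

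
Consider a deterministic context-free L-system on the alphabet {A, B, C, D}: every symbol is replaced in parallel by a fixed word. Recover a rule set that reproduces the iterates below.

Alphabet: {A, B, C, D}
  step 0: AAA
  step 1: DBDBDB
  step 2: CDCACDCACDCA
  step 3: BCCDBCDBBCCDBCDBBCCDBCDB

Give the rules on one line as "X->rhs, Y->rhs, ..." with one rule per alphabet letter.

A->DB, B->CA, C->BC, D->CD

  step 2 ⇒ step 3: CDCACDCACDCA ⇒ BC·CD·BC·DB·BC·CD·BC·DB·BC·CD·BC·DB
    A ↦ DB
    C ↦ BC
    D ↦ CD
  step 1 ⇒ step 2: DBDBDB ⇒ CD·CA·CD·CA·CD·CA
    B ↦ CA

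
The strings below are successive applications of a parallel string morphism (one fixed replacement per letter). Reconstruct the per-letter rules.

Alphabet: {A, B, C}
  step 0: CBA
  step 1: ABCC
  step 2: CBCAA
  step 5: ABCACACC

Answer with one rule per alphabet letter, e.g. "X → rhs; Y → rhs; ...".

  step 1 ⇒ step 2: ABCC ⇒ C·BC·A·A
    A ↦ C
    B ↦ BC
    C ↦ A

A->C, B->BC, C->A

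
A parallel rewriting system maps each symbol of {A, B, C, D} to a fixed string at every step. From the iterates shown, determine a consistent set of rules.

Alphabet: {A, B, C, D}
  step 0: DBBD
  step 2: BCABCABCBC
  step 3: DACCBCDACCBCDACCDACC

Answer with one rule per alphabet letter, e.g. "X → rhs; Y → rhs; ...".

  step 2 ⇒ step 3: BCABCABCBC ⇒ DA·CC·BC·DA·CC·BC·DA·CC·DA·CC
    A ↦ BC
    B ↦ DA
    C ↦ CC
    D ↦ A  (constrained at step 0)

A->BC, B->DA, C->CC, D->A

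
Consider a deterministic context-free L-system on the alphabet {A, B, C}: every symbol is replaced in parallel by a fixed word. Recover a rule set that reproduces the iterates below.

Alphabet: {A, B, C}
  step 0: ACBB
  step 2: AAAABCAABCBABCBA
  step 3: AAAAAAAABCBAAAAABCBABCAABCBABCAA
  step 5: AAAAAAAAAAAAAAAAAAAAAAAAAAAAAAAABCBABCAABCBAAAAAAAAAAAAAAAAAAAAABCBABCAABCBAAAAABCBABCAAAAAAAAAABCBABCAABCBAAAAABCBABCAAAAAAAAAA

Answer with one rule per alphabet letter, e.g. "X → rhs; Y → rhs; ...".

A->AA, B->BC, C->BA

  step 2 ⇒ step 3: AAAABCAABCBABCBA ⇒ AA·AA·AA·AA·BC·BA·AA·AA·BC·BA·BC·AA·BC·BA·BC·AA
    A ↦ AA
    B ↦ BC
    C ↦ BA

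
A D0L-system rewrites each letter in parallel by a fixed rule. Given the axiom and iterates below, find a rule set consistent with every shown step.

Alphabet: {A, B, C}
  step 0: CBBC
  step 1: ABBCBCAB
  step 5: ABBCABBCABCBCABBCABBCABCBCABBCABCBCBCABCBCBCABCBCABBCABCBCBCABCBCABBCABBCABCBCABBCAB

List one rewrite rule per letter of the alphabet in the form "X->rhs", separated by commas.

A->C, B->BC, C->AB

  step 0 ⇒ step 1: CBBC ⇒ AB·BC·BC·AB
    B ↦ BC
    C ↦ AB
    A ↦ C  (constrained at step 1)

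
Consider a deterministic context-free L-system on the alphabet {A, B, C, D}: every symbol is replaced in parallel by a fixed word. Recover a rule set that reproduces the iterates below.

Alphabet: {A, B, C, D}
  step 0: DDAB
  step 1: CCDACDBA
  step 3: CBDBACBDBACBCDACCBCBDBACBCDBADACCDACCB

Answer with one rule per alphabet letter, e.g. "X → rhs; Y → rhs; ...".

A->DAC, B->DBA, C->CB, D->C

  step 0 ⇒ step 1: DDAB ⇒ C·C·DAC·DBA
    A ↦ DAC
    B ↦ DBA
    D ↦ C
    C ↦ CB  (constrained at step 1)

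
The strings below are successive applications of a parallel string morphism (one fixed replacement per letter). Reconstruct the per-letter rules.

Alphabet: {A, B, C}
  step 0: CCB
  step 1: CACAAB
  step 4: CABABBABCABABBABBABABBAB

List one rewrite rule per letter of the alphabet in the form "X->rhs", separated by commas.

A->B, B->AB, C->CA

  step 0 ⇒ step 1: CCB ⇒ CA·CA·AB
    B ↦ AB
    C ↦ CA
    A ↦ B  (constrained at step 1)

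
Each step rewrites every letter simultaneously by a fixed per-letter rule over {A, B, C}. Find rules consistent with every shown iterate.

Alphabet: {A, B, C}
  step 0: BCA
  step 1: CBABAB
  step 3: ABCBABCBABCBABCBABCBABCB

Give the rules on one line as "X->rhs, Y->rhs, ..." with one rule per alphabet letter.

  step 0 ⇒ step 1: BCA ⇒ CB·AB·AB
    A ↦ AB
    B ↦ CB
    C ↦ AB

A->AB, B->CB, C->AB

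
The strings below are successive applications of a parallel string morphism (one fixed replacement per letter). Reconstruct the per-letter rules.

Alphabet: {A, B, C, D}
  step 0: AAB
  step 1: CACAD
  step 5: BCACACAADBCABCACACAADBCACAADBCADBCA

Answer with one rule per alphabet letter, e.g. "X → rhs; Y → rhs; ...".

  step 0 ⇒ step 1: AAB ⇒ CA·CA·D
    A ↦ CA
    B ↦ D
    C ↦ B  (constrained at step 1)
    D ↦ CAA  (constrained at step 1)

A->CA, B->D, C->B, D->CAA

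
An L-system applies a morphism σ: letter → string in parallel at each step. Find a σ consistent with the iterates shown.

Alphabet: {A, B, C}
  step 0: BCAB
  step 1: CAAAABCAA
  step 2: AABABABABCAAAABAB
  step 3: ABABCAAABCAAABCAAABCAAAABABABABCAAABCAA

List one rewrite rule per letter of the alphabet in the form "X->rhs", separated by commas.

  step 2 ⇒ step 3: AABABABABCAAAABAB ⇒ AB·AB·CAA·AB·CAA·AB·CAA·AB·CAA·A·AB·AB·AB·AB·CAA·AB·CAA
    A ↦ AB
    B ↦ CAA
    C ↦ A

A->AB, B->CAA, C->A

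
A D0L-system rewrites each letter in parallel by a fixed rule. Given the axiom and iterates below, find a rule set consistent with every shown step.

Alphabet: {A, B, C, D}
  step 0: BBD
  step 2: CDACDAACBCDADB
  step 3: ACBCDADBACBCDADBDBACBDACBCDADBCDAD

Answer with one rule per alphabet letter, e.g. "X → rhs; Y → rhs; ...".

A->DB, B->D, C->ACB, D->CDA

  step 2 ⇒ step 3: CDACDAACBCDADB ⇒ ACB·CDA·DB·ACB·CDA·DB·DB·ACB·D·ACB·CDA·DB·CDA·D
    A ↦ DB
    B ↦ D
    C ↦ ACB
    D ↦ CDA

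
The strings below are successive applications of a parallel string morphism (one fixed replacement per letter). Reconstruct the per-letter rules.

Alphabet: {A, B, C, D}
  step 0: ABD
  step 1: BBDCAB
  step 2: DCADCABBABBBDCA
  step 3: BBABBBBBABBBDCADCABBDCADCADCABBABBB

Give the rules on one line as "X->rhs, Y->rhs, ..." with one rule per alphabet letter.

A->BB, B->DCA, C->BAB, D->B

  step 2 ⇒ step 3: DCADCABBABBBDCA ⇒ B·BAB·BB·B·BAB·BB·DCA·DCA·BB·DCA·DCA·DCA·B·BAB·BB
    A ↦ BB
    B ↦ DCA
    C ↦ BAB
    D ↦ B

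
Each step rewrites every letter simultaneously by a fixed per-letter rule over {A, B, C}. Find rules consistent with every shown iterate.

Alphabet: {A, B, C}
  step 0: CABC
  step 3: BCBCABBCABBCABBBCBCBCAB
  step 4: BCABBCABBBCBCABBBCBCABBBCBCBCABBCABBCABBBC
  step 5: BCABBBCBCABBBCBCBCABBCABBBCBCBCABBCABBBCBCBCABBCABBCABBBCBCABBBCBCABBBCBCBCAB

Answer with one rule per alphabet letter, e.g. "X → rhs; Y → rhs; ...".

A->B, B->BC, C->AB

  step 4 ⇒ step 5: BCABBCABBBCBCABBBCBCABBBCBCBCABBCABBCABBBC ⇒ BC·AB·B·BC·BC·AB·B·BC·BC·BC·AB·BC·AB·B·BC·BC·BC·AB·BC·AB·B·BC·BC·BC·AB·BC·AB·BC·AB·B·BC·BC·AB·B·BC·BC·AB·B·BC·BC·BC·AB
    A ↦ B
    B ↦ BC
    C ↦ AB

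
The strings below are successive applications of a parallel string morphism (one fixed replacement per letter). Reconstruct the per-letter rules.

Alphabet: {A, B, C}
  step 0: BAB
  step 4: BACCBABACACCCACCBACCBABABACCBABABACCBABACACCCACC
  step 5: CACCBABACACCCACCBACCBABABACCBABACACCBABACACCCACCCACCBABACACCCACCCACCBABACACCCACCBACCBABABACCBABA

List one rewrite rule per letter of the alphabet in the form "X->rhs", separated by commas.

  step 4 ⇒ step 5: BACCBABACACCCACCBACCBABABACCBABABACCBABACACCCACC ⇒ CA·CC·BA·BA·CA·CC·CA·CC·BA·CC·BA·BA·BA·CC·BA·BA·CA·CC·BA·BA·CA·CC·CA·CC·CA·CC·BA·BA·CA·CC·CA·CC·CA·CC·BA·BA·CA·CC·CA·CC·BA·CC·BA·BA·BA·CC·BA·BA
    A ↦ CC
    B ↦ CA
    C ↦ BA

A->CC, B->CA, C->BA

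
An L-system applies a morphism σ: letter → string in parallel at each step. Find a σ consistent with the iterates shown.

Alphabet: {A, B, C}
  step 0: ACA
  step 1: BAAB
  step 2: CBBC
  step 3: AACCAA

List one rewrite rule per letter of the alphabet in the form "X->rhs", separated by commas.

  step 2 ⇒ step 3: CBBC ⇒ AA·C·C·AA
    B ↦ C
    C ↦ AA
  step 0 ⇒ step 1: ACA ⇒ B·AA·B
    A ↦ B

A->B, B->C, C->AA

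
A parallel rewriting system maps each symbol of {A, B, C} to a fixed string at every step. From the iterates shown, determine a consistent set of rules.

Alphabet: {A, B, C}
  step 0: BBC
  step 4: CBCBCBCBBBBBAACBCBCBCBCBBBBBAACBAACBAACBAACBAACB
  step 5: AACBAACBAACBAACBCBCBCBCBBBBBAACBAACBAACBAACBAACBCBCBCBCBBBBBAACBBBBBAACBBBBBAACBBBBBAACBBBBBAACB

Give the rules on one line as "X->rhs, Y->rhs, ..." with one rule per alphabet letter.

A->BB, B->CB, C->AA

  step 4 ⇒ step 5: CBCBCBCBBBBBAACBCBCBCBCBBBBBAACBAACBAACBAACBAACB ⇒ AA·CB·AA·CB·AA·CB·AA·CB·CB·CB·CB·CB·BB·BB·AA·CB·AA·CB·AA·CB·AA·CB·AA·CB·CB·CB·CB·CB·BB·BB·AA·CB·BB·BB·AA·CB·BB·BB·AA·CB·BB·BB·AA·CB·BB·BB·AA·CB
    A ↦ BB
    B ↦ CB
    C ↦ AA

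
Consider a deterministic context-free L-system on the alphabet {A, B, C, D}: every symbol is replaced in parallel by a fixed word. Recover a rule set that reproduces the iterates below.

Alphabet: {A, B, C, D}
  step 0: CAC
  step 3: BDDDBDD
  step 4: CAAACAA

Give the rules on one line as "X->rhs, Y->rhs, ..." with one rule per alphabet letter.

  step 3 ⇒ step 4: BDDDBDD ⇒ C·A·A·A·C·A·A
    B ↦ C
    D ↦ A
    A ↦ D  (constrained at step 0)
    C ↦ BD  (constrained at step 0)

A->D, B->C, C->BD, D->A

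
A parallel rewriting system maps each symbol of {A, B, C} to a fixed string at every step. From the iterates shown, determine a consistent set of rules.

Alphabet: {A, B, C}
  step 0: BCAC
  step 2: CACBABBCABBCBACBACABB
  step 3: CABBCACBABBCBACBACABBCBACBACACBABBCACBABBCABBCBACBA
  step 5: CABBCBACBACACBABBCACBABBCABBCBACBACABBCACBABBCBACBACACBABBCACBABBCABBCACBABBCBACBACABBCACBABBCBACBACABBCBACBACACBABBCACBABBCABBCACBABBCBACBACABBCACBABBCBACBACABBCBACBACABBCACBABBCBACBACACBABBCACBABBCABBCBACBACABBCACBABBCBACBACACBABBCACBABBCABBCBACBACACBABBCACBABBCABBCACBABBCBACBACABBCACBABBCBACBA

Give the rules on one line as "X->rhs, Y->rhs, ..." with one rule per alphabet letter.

  step 2 ⇒ step 3: CACBABBCABBCBACBACABB ⇒ CA·BB·CA·CBA·BB·CBA·CBA·CA·BB·CBA·CBA·CA·CBA·BB·CA·CBA·BB·CA·BB·CBA·CBA
    A ↦ BB
    B ↦ CBA
    C ↦ CA

A->BB, B->CBA, C->CA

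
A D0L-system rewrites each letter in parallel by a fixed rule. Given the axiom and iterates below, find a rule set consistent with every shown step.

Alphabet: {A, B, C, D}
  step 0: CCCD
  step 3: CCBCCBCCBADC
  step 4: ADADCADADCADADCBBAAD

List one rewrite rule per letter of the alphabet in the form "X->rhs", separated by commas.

  step 3 ⇒ step 4: CCBCCBCCBADC ⇒ AD·AD·C·AD·AD·C·AD·AD·C·B·BA·AD
    A ↦ B
    B ↦ C
    C ↦ AD
    D ↦ BA

A->B, B->C, C->AD, D->BA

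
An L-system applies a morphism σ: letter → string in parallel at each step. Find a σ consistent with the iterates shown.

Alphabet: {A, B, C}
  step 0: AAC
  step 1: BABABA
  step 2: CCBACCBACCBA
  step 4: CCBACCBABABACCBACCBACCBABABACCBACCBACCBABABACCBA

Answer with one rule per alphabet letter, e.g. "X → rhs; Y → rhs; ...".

A->BA, B->CC, C->BA

  step 1 ⇒ step 2: BABABA ⇒ CC·BA·CC·BA·CC·BA
    A ↦ BA
    B ↦ CC
  step 0 ⇒ step 1: AAC ⇒ BA·BA·BA
    C ↦ BA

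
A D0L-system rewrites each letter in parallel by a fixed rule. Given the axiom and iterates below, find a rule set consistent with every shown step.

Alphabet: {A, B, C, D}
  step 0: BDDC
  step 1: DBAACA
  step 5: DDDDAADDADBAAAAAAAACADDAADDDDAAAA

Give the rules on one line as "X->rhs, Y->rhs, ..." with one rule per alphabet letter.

  step 0 ⇒ step 1: BDDC ⇒ DB·A·A·CA
    B ↦ DB
    C ↦ CA
    D ↦ A
    A ↦ DD  (constrained at step 1)

A->DD, B->DB, C->CA, D->A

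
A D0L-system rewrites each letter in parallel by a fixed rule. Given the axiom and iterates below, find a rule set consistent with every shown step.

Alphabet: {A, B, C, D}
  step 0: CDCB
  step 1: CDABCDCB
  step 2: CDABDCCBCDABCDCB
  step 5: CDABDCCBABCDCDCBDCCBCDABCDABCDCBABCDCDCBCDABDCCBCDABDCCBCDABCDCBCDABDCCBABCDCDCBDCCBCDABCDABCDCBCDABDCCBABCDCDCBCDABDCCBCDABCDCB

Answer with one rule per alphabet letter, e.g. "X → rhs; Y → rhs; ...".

A->DC, B->CB, C->CD, D->AB

  step 1 ⇒ step 2: CDABCDCB ⇒ CD·AB·DC·CB·CD·AB·CD·CB
    A ↦ DC
    B ↦ CB
    C ↦ CD
    D ↦ AB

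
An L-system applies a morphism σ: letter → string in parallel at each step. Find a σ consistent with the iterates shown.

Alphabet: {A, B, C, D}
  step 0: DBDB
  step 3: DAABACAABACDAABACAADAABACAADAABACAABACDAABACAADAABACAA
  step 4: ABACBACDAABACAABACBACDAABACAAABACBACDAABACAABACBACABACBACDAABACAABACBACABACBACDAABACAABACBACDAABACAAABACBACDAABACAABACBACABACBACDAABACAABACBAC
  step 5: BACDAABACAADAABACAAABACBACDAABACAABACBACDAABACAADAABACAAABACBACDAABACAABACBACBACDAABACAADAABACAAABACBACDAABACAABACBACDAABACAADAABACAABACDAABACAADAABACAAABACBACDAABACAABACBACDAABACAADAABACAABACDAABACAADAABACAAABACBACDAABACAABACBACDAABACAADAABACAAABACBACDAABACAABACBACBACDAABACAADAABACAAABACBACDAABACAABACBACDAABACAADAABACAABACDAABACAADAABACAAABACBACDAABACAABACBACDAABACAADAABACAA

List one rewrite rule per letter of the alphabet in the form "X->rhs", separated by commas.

  step 4 ⇒ step 5: ABACBACDAABACAABACBACDAABACAAABACBACDAABACAABACBACABACBACDAABACAABACBACABACBACDAABACAABACBACDAABACAAABACBACDAABACAABACBACABACBACDAABACAABACBAC ⇒ BAC·DAA·BAC·AA·DAA·BAC·AA·A·BAC·BAC·DAA·BAC·AA·BAC·BAC·DAA·BAC·AA·DAA·BAC·AA·A·BAC·BAC·DAA·BAC·AA·BAC·BAC·BAC·DAA·BAC·AA·DAA·BAC·AA·A·BAC·BAC·DAA·BAC·AA·BAC·BAC·DAA·BAC·AA·DAA·BAC·AA·BAC·DAA·BAC·AA·DAA·BAC·AA·A·BAC·BAC·DAA·BAC·AA·BAC·BAC·DAA·BAC·AA·DAA·BAC·AA·BAC·DAA·BAC·AA·DAA·BAC·AA·A·BAC·BAC·DAA·BAC·AA·BAC·BAC·DAA·BAC·AA·DAA·BAC·AA·A·BAC·BAC·DAA·BAC·AA·BAC·BAC·BAC·DAA·BAC·AA·DAA·BAC·AA·A·BAC·BAC·DAA·BAC·AA·BAC·BAC·DAA·BAC·AA·DAA·BAC·AA·BAC·DAA·BAC·AA·DAA·BAC·AA·A·BAC·BAC·DAA·BAC·AA·BAC·BAC·DAA·BAC·AA·DAA·BAC·AA
    A ↦ BAC
    B ↦ DAA
    C ↦ AA
    D ↦ A

A->BAC, B->DAA, C->AA, D->A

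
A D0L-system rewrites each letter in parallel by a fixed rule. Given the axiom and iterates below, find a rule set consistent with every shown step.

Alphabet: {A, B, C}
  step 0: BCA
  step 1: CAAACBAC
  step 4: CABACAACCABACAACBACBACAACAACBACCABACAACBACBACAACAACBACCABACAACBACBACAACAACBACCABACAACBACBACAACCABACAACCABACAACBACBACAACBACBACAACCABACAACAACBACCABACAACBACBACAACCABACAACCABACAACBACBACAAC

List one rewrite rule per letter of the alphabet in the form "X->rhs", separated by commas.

  step 0 ⇒ step 1: BCA ⇒ CA·AAC·BAC
    A ↦ BAC
    B ↦ CA
    C ↦ AAC

A->BAC, B->CA, C->AAC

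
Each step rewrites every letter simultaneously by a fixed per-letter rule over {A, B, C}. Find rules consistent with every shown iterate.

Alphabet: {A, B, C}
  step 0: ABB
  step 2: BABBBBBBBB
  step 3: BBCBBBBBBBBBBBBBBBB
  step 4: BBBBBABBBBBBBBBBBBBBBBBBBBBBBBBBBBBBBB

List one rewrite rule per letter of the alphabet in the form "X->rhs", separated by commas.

A->C, B->BB, C->BA

  step 3 ⇒ step 4: BBCBBBBBBBBBBBBBBBB ⇒ BB·BB·BA·BB·BB·BB·BB·BB·BB·BB·BB·BB·BB·BB·BB·BB·BB·BB·BB
    B ↦ BB
    C ↦ BA
  step 2 ⇒ step 3: BABBBBBBBB ⇒ BB·C·BB·BB·BB·BB·BB·BB·BB·BB
    A ↦ C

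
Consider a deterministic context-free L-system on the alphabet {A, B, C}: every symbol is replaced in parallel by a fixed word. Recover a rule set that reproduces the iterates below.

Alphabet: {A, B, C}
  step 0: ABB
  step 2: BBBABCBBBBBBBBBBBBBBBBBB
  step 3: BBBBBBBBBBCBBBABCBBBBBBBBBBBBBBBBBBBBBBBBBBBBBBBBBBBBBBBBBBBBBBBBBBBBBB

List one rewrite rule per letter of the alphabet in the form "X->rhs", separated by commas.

  step 2 ⇒ step 3: BBBABCBBBBBBBBBBBBBBBBBB ⇒ BBB·BBB·BBB·BC·BBB·ABC·BBB·BBB·BBB·BBB·BBB·BBB·BBB·BBB·BBB·BBB·BBB·BBB·BBB·BBB·BBB·BBB·BBB·BBB
    A ↦ BC
    B ↦ BBB
    C ↦ ABC

A->BC, B->BBB, C->ABC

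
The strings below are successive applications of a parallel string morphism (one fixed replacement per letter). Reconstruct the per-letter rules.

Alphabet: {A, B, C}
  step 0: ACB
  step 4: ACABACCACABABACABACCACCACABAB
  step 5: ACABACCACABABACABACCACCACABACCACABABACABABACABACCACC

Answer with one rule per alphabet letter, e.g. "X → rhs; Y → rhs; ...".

A->AC, B->C, C->AB

  step 4 ⇒ step 5: ACABACCACABABACABACCACCACABAB ⇒ AC·AB·AC·C·AC·AB·AB·AC·AB·AC·C·AC·C·AC·AB·AC·C·AC·AB·AB·AC·AB·AB·AC·AB·AC·C·AC·C
    A ↦ AC
    B ↦ C
    C ↦ AB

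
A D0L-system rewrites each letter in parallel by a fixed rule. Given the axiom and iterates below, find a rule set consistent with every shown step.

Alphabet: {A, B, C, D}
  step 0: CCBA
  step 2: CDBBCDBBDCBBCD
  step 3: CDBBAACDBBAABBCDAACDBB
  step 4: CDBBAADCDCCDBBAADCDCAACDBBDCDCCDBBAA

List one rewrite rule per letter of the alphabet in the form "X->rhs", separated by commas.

  step 3 ⇒ step 4: CDBBAACDBBAABBCDAACDBB ⇒ CD·BB·A·A·DC·DC·CD·BB·A·A·DC·DC·A·A·CD·BB·DC·DC·CD·BB·A·A
    A ↦ DC
    B ↦ A
    C ↦ CD
    D ↦ BB

A->DC, B->A, C->CD, D->BB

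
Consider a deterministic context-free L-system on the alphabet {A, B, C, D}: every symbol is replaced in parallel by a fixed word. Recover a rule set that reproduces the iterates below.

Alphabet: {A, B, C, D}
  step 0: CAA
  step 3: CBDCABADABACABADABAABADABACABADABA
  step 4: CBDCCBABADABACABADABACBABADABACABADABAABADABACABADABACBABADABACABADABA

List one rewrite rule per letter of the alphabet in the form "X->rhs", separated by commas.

  step 3 ⇒ step 4: CBDCABADABACABADABAABADABACABADABA ⇒ CB·D·C·CB·ABA·D·ABA·C·ABA·D·ABA·CB·ABA·D·ABA·C·ABA·D·ABA·ABA·D·ABA·C·ABA·D·ABA·CB·ABA·D·ABA·C·ABA·D·ABA
    A ↦ ABA
    B ↦ D
    C ↦ CB
    D ↦ C

A->ABA, B->D, C->CB, D->C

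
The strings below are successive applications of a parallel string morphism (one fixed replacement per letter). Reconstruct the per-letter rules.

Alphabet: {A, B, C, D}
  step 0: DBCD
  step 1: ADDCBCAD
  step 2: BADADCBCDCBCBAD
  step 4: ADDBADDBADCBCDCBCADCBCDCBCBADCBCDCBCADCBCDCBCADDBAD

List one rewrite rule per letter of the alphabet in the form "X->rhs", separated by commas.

A->B, B->D, C->CBC, D->AD

  step 1 ⇒ step 2: ADDCBCAD ⇒ B·AD·AD·CBC·D·CBC·B·AD
    A ↦ B
    B ↦ D
    C ↦ CBC
    D ↦ AD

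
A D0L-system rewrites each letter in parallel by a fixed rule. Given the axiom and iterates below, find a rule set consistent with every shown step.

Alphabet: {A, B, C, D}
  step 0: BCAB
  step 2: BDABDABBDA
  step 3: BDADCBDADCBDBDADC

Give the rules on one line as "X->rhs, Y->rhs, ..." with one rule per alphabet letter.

  step 2 ⇒ step 3: BDABDABBDA ⇒ BD·A·DC·BD·A·DC·BD·BD·A·DC
    A ↦ DC
    B ↦ BD
    D ↦ A
    C ↦ B  (constrained at step 0)

A->DC, B->BD, C->B, D->A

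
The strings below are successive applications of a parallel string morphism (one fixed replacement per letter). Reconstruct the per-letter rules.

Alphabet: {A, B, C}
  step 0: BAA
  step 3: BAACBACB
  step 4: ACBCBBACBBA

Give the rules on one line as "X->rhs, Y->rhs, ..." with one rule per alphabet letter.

  step 3 ⇒ step 4: BAACBACB ⇒ A·CB·CB·B·A·CB·B·A
    A ↦ CB
    B ↦ A
    C ↦ B

A->CB, B->A, C->B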